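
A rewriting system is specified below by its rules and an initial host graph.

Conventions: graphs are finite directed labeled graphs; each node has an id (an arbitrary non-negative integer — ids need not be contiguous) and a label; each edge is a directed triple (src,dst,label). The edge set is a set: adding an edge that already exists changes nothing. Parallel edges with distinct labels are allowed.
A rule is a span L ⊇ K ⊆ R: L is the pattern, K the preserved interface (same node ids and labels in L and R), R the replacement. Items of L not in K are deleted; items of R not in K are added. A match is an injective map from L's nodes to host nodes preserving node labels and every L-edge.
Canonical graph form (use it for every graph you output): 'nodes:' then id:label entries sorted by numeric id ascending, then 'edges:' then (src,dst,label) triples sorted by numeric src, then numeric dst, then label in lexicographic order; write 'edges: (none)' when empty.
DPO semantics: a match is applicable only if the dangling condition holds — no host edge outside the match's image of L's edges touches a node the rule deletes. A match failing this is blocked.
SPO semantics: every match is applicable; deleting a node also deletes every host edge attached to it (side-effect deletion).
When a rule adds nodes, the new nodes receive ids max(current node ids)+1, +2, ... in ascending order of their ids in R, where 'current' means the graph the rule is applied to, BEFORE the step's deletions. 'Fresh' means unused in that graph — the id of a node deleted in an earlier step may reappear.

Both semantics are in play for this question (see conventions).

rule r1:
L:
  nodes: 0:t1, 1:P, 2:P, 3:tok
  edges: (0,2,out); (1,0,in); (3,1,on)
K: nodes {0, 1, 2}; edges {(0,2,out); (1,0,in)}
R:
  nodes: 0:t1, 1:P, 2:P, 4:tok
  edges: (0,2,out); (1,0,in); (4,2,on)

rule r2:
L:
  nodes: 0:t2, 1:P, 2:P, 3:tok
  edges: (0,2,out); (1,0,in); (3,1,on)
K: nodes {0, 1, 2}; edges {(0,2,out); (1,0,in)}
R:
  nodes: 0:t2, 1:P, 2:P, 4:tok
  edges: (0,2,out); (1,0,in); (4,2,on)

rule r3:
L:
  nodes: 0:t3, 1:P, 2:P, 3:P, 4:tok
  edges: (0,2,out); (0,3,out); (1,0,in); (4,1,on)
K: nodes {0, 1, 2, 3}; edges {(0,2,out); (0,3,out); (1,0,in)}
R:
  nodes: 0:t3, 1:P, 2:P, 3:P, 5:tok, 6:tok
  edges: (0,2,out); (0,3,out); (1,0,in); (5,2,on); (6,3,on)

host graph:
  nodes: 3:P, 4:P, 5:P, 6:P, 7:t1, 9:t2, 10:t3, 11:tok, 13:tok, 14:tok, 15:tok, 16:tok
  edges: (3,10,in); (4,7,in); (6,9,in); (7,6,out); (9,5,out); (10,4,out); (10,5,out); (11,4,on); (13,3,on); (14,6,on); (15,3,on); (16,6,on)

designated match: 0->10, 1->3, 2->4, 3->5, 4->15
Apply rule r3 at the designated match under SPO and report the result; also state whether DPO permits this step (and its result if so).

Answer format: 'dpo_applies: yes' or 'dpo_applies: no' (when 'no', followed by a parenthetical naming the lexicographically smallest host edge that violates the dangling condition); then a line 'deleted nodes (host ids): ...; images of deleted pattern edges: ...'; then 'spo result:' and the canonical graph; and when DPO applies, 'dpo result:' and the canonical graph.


dpo_applies: yes
deleted nodes (host ids): 15; images of deleted pattern edges: (15,3,on)
spo result:
nodes: 3:P, 4:P, 5:P, 6:P, 7:t1, 9:t2, 10:t3, 11:tok, 13:tok, 14:tok, 16:tok, 17:tok, 18:tok
edges: (3,10,in); (4,7,in); (6,9,in); (7,6,out); (9,5,out); (10,4,out); (10,5,out); (11,4,on); (13,3,on); (14,6,on); (16,6,on); (17,4,on); (18,5,on)
dpo result:
nodes: 3:P, 4:P, 5:P, 6:P, 7:t1, 9:t2, 10:t3, 11:tok, 13:tok, 14:tok, 16:tok, 17:tok, 18:tok
edges: (3,10,in); (4,7,in); (6,9,in); (7,6,out); (9,5,out); (10,4,out); (10,5,out); (11,4,on); (13,3,on); (14,6,on); (16,6,on); (17,4,on); (18,5,on)


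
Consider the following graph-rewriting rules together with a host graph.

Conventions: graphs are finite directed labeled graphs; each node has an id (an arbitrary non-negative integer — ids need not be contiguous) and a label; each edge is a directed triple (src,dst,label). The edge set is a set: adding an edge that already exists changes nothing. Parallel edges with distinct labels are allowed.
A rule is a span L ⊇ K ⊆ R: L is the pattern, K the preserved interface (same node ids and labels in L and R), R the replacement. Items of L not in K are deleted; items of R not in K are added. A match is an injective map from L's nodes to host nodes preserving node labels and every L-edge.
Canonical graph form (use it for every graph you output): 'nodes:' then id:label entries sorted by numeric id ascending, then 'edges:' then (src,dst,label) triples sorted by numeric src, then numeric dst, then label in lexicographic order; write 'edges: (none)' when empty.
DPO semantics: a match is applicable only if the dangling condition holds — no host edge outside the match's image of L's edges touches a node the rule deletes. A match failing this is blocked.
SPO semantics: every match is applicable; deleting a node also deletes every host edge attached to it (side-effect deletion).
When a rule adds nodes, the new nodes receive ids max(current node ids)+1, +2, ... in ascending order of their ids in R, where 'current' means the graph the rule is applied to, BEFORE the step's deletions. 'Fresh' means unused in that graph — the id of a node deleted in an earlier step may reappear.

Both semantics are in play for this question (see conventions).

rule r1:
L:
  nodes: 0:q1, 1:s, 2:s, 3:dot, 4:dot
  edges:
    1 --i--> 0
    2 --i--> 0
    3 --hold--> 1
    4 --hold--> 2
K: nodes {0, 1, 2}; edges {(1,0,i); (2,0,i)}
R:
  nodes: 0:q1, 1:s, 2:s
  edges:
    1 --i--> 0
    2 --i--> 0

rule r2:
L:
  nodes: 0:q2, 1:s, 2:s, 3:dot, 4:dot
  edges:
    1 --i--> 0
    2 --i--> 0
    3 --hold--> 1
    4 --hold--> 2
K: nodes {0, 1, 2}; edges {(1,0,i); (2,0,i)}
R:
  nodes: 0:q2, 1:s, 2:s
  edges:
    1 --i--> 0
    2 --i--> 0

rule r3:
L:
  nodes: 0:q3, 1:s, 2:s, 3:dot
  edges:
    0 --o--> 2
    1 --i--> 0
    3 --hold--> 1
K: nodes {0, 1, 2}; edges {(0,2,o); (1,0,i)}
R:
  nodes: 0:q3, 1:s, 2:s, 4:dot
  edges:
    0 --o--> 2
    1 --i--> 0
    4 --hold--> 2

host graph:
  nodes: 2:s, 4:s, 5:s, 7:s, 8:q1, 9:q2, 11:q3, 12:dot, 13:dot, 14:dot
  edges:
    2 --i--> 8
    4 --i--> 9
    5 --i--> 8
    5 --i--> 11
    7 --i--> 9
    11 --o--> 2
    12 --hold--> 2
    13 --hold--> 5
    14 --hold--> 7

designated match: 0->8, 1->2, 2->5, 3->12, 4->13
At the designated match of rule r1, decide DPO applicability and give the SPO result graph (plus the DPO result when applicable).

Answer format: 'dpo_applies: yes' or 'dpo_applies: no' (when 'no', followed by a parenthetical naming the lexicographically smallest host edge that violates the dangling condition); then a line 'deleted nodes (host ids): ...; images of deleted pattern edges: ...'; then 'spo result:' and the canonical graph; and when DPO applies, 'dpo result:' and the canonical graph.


dpo_applies: yes
deleted nodes (host ids): 12, 13; images of deleted pattern edges: (12,2,hold); (13,5,hold)
spo result:
nodes: 2:s, 4:s, 5:s, 7:s, 8:q1, 9:q2, 11:q3, 14:dot
edges: (2,8,i); (4,9,i); (5,8,i); (5,11,i); (7,9,i); (11,2,o); (14,7,hold)
dpo result:
nodes: 2:s, 4:s, 5:s, 7:s, 8:q1, 9:q2, 11:q3, 14:dot
edges: (2,8,i); (4,9,i); (5,8,i); (5,11,i); (7,9,i); (11,2,o); (14,7,hold)


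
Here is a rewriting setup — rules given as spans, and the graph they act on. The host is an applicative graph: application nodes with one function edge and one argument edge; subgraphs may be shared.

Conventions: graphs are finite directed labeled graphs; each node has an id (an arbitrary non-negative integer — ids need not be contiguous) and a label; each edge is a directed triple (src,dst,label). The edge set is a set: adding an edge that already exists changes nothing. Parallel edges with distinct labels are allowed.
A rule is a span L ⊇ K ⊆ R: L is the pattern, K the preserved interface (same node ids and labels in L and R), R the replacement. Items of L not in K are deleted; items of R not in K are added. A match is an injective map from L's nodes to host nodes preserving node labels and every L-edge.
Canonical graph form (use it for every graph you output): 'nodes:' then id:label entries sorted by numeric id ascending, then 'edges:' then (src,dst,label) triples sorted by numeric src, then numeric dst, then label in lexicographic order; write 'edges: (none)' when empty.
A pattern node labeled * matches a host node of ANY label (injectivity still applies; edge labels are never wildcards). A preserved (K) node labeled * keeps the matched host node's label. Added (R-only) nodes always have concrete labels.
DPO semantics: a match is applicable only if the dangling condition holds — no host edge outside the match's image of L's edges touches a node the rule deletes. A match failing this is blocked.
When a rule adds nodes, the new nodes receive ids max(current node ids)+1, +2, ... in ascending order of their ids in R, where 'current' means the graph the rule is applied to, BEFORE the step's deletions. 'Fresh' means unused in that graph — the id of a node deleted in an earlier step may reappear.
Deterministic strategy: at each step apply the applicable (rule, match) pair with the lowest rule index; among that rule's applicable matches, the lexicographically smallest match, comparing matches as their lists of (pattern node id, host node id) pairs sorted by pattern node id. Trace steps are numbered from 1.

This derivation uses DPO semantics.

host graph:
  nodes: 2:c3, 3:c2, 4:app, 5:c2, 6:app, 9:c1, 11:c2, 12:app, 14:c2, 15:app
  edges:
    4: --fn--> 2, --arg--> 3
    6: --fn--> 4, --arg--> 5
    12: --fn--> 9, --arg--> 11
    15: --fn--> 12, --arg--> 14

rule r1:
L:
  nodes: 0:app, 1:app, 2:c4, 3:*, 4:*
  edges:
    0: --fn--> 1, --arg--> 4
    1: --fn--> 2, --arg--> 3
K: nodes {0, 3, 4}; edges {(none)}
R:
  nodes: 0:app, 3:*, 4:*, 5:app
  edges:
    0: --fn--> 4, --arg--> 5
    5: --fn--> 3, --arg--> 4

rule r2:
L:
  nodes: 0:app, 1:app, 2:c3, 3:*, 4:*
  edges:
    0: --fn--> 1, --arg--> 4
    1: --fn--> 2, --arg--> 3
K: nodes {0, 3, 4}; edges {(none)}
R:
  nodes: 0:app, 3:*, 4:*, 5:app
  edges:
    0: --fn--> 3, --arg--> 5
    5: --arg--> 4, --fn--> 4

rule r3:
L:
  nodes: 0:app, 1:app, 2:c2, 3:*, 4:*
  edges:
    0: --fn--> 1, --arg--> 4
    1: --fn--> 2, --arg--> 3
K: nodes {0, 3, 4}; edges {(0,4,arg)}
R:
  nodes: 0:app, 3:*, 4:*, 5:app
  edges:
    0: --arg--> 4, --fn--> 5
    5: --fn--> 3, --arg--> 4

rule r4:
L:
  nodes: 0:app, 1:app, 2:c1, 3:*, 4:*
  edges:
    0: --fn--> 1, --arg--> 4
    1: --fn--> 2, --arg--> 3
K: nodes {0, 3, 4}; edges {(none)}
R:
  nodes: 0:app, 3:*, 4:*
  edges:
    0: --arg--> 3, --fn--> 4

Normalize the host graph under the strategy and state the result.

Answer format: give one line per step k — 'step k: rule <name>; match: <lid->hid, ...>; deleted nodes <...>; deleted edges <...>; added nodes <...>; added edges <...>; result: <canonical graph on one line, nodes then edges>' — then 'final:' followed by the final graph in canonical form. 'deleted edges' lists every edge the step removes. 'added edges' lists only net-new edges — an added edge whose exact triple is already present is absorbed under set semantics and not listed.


step 1: rule r2; match: 0->6, 1->4, 2->2, 3->3, 4->5; deleted nodes 2, 4; deleted edges (4,2,fn); (4,3,arg); (6,4,fn); (6,5,arg); added nodes 16; added edges (6,3,fn); (6,16,arg); (16,5,arg); (16,5,fn); result: nodes: 3:c2, 5:c2, 6:app, 9:c1, 11:c2, 12:app, 14:c2, 15:app, 16:app edges: (6,3,fn); (6,16,arg); (12,9,fn); (12,11,arg); (15,12,fn); (15,14,arg); (16,5,arg); (16,5,fn)
step 2: rule r4; match: 0->15, 1->12, 2->9, 3->11, 4->14; deleted nodes 9, 12; deleted edges (12,9,fn); (12,11,arg); (15,12,fn); (15,14,arg); added nodes (none); added edges (15,11,arg); (15,14,fn); result: nodes: 3:c2, 5:c2, 6:app, 11:c2, 14:c2, 15:app, 16:app edges: (6,3,fn); (6,16,arg); (15,11,arg); (15,14,fn); (16,5,arg); (16,5,fn)
final:
nodes: 3:c2, 5:c2, 6:app, 11:c2, 14:c2, 15:app, 16:app
edges: (6,3,fn); (6,16,arg); (15,11,arg); (15,14,fn); (16,5,arg); (16,5,fn)


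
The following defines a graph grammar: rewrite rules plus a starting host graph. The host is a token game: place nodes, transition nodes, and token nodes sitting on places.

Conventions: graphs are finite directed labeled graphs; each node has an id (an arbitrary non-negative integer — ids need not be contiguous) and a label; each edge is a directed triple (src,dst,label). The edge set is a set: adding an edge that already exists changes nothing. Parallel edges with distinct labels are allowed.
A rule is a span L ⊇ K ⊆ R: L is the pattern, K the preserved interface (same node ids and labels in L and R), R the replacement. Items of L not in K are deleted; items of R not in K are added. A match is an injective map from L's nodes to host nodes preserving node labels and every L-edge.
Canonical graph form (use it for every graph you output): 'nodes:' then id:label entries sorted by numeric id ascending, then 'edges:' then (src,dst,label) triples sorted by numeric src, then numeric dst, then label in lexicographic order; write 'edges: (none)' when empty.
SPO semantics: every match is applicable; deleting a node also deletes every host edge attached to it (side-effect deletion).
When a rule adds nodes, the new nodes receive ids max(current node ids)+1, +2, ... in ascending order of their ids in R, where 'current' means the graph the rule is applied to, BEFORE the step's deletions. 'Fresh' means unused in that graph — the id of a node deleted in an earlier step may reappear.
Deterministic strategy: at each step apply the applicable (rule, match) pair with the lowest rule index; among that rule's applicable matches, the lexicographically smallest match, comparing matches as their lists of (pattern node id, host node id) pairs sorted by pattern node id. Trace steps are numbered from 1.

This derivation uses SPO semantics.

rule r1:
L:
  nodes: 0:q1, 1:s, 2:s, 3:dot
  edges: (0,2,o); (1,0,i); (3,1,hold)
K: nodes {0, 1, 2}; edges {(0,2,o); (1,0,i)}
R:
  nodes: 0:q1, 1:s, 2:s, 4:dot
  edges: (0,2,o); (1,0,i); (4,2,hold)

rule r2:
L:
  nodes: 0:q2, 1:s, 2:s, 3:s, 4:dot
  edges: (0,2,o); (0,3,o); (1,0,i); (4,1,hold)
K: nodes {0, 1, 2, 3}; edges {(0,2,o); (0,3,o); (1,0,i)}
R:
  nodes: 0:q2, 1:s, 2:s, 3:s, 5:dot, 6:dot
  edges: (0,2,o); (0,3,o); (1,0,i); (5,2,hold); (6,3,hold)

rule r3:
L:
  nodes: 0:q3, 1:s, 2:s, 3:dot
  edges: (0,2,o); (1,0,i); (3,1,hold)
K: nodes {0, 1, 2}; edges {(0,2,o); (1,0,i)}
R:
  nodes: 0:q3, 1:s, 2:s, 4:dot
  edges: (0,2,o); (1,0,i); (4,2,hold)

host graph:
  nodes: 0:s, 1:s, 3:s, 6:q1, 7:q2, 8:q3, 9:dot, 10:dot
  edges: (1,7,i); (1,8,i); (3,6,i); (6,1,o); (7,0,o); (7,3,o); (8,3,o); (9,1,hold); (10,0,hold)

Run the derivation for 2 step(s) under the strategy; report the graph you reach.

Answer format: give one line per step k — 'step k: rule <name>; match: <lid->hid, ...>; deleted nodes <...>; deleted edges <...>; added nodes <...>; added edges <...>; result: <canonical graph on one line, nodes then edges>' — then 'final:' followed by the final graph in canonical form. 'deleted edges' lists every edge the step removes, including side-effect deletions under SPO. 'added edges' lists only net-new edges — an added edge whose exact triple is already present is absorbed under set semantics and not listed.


step 1: rule r2; match: 0->7, 1->1, 2->0, 3->3, 4->9; deleted nodes 9; deleted edges (9,1,hold); added nodes 11, 12; added edges (11,0,hold); (12,3,hold); result: nodes: 0:s, 1:s, 3:s, 6:q1, 7:q2, 8:q3, 10:dot, 11:dot, 12:dot edges: (1,7,i); (1,8,i); (3,6,i); (6,1,o); (7,0,o); (7,3,o); (8,3,o); (10,0,hold); (11,0,hold); (12,3,hold)
step 2: rule r1; match: 0->6, 1->3, 2->1, 3->12; deleted nodes 12; deleted edges (12,3,hold); added nodes 13; added edges (13,1,hold); result: nodes: 0:s, 1:s, 3:s, 6:q1, 7:q2, 8:q3, 10:dot, 11:dot, 13:dot edges: (1,7,i); (1,8,i); (3,6,i); (6,1,o); (7,0,o); (7,3,o); (8,3,o); (10,0,hold); (11,0,hold); (13,1,hold)
final:
nodes: 0:s, 1:s, 3:s, 6:q1, 7:q2, 8:q3, 10:dot, 11:dot, 13:dot
edges: (1,7,i); (1,8,i); (3,6,i); (6,1,o); (7,0,o); (7,3,o); (8,3,o); (10,0,hold); (11,0,hold); (13,1,hold)


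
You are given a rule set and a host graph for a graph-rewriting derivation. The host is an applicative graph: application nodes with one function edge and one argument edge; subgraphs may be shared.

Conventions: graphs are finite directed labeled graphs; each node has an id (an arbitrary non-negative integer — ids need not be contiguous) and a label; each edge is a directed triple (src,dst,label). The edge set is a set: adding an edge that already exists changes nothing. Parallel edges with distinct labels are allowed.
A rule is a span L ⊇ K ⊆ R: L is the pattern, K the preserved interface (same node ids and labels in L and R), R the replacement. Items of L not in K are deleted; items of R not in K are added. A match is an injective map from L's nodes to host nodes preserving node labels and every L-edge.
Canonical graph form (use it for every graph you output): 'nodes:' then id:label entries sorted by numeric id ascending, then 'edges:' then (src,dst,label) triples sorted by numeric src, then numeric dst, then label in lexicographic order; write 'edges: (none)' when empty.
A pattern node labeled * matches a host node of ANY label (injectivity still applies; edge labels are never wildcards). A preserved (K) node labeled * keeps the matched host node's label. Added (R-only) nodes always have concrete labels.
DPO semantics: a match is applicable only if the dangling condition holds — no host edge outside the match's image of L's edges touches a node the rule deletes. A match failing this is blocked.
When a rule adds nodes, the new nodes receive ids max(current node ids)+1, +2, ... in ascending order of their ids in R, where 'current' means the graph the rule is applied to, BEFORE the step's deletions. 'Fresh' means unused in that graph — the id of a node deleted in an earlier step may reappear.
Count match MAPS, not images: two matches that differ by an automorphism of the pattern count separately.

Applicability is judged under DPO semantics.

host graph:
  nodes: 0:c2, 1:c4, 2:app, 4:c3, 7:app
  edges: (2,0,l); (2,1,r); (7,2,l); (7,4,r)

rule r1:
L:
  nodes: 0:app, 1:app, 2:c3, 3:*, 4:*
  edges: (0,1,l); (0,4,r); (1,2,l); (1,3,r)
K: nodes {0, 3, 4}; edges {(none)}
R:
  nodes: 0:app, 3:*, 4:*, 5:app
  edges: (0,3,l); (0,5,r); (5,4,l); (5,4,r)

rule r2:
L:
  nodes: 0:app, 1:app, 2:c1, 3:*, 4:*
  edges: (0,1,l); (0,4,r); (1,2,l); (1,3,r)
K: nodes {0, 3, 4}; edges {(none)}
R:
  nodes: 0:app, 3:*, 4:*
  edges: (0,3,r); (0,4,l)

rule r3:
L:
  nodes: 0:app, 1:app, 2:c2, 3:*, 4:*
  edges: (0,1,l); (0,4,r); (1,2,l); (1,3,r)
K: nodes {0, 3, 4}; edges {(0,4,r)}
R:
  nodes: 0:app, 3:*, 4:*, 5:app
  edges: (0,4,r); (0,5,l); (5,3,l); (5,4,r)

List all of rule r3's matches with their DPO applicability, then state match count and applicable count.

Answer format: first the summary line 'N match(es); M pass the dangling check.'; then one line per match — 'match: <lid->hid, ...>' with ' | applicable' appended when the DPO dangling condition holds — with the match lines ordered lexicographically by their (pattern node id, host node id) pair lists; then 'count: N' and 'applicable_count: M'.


1 match(es); 1 pass the dangling check.
match: 0->7, 1->2, 2->0, 3->1, 4->4 | applicable
count: 1
applicable_count: 1


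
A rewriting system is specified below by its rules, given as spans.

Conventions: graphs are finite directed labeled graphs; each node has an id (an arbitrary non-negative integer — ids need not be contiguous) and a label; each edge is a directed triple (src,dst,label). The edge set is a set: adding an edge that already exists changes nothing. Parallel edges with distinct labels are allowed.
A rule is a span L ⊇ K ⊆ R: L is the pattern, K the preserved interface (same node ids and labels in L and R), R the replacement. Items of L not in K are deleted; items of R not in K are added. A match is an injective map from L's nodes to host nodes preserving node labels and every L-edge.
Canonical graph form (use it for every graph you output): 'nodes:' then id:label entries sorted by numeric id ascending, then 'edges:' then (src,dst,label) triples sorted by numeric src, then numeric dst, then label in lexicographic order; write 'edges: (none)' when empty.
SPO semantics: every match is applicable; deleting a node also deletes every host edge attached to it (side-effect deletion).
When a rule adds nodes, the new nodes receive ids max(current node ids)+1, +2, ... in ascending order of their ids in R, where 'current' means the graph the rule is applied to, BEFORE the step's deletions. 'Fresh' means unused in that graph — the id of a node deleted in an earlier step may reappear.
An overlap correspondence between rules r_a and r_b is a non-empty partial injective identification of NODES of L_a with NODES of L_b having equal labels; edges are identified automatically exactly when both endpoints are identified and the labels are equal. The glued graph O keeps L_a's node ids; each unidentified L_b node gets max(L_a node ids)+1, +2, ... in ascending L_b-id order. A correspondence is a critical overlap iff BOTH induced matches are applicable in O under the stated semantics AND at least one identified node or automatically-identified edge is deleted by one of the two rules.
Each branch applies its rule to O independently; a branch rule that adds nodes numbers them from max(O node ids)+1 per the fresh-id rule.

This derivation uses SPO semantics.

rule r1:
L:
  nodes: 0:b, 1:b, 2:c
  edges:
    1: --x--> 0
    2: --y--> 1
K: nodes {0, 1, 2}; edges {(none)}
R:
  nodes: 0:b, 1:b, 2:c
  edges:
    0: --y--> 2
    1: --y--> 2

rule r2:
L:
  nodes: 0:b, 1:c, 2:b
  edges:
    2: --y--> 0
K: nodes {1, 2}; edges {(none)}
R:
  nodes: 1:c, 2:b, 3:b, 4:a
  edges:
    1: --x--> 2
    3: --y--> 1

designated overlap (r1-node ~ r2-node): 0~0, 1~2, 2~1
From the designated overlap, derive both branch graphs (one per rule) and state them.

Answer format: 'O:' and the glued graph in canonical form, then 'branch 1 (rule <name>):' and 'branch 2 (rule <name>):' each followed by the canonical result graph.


O:
nodes: 0:b, 1:b, 2:c
edges: (1,0,x); (1,0,y); (2,1,y)
branch 1 (rule r1):
nodes: 0:b, 1:b, 2:c
edges: (0,2,y); (1,0,y); (1,2,y)
branch 2 (rule r2):
nodes: 1:b, 2:c, 3:b, 4:a
edges: (2,1,x); (2,1,y); (3,2,y)


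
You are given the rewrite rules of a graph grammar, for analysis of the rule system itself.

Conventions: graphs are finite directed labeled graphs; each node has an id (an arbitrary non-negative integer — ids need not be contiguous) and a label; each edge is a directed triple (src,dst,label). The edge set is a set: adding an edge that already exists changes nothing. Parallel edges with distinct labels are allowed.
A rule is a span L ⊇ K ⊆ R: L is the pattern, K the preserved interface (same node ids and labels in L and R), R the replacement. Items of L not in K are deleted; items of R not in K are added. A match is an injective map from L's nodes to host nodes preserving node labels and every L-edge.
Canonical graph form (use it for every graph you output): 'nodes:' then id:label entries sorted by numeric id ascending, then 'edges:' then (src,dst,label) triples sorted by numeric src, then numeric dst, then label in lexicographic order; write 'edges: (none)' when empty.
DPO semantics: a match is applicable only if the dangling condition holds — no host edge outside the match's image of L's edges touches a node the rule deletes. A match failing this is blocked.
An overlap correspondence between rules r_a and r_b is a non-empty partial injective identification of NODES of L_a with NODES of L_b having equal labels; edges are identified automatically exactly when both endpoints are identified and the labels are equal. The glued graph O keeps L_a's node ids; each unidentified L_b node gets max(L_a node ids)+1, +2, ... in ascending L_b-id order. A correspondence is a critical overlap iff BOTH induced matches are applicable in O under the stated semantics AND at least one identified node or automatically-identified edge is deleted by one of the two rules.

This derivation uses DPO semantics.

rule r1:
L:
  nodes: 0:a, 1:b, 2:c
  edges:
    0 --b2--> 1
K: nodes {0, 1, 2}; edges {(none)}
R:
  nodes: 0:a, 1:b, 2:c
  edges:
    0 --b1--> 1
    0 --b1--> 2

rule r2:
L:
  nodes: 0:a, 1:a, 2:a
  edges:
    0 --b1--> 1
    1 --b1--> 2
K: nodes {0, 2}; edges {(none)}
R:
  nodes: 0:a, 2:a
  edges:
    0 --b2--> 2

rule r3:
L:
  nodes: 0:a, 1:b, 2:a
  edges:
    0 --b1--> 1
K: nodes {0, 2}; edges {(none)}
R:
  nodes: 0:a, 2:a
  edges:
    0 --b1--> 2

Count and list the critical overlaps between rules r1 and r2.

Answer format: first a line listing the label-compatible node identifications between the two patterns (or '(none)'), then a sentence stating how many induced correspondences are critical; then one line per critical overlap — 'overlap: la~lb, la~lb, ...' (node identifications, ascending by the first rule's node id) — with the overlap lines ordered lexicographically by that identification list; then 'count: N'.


label-compatible node identifications between L(r1) and L(r2): 0~0, 0~1, 0~2
0 of the induced correspondences are critical overlaps of r1 and r2.
count: 0


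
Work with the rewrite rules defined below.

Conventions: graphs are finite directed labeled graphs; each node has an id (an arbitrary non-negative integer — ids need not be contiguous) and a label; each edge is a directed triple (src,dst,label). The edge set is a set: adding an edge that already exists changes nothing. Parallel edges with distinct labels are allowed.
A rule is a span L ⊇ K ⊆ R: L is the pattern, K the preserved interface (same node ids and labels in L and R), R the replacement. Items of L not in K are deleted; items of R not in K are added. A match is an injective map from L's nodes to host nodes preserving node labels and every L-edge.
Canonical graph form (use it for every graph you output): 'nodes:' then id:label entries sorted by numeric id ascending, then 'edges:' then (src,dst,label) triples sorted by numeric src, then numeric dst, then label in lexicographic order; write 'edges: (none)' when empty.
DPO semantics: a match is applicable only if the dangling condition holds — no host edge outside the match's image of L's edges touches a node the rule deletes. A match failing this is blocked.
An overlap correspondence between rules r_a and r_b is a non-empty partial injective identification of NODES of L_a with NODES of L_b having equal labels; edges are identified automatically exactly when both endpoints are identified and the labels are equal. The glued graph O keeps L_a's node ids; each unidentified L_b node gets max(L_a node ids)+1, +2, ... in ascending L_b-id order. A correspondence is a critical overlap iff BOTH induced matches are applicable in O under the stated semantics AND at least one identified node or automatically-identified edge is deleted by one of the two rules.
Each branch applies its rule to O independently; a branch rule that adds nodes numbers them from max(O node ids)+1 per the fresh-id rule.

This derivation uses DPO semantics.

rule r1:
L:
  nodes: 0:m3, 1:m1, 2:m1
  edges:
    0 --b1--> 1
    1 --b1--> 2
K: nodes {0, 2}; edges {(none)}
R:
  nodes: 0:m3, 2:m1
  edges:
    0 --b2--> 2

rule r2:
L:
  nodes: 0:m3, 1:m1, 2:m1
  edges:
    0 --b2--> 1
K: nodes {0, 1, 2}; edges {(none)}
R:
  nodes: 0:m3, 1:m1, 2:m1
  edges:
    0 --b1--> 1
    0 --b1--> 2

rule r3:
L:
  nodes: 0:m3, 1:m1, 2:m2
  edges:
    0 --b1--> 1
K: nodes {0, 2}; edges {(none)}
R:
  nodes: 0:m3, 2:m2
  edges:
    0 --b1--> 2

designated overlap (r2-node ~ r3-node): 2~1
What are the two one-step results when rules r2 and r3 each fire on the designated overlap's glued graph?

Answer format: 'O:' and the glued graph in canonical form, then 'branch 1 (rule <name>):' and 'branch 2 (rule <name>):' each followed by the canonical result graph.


O:
nodes: 0:m3, 1:m1, 2:m1, 3:m3, 4:m2
edges: (0,1,b2); (3,2,b1)
branch 1 (rule r2):
nodes: 0:m3, 1:m1, 2:m1, 3:m3, 4:m2
edges: (0,1,b1); (0,2,b1); (3,2,b1)
branch 2 (rule r3):
nodes: 0:m3, 1:m1, 3:m3, 4:m2
edges: (0,1,b2); (3,4,b1)


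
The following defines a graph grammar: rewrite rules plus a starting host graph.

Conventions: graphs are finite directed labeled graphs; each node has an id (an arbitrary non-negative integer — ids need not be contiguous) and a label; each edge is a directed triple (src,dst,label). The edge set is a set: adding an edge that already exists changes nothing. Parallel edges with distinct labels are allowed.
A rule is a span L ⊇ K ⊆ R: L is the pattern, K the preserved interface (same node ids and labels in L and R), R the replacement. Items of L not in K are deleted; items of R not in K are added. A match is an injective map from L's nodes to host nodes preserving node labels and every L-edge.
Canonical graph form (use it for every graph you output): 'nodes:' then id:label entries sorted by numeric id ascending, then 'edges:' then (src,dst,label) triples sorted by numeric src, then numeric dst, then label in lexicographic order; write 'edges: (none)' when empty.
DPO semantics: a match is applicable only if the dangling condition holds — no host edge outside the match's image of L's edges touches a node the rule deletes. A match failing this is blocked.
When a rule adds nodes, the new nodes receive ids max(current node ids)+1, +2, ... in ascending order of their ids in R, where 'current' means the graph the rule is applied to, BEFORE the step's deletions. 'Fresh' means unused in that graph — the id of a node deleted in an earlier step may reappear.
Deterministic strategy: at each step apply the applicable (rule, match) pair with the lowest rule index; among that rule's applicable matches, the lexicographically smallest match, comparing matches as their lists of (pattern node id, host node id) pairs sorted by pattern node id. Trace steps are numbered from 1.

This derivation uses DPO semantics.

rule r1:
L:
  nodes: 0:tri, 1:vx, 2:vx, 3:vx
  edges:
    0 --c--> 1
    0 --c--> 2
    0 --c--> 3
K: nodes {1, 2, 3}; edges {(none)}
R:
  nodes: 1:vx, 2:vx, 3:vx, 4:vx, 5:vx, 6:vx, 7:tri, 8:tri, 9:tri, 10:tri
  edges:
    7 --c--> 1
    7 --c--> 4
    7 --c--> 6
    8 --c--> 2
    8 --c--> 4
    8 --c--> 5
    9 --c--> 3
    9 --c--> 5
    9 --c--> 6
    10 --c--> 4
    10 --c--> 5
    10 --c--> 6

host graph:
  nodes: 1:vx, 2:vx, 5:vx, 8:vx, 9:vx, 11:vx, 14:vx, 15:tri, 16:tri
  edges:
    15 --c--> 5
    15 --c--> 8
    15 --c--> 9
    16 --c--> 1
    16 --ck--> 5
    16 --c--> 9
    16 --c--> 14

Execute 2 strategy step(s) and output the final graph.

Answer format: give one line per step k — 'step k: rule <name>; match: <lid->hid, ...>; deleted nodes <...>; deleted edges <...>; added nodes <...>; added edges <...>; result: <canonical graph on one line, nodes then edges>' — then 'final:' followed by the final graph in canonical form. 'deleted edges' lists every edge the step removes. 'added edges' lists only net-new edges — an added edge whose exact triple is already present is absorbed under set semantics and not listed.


step 1: rule r1; match: 0->15, 1->5, 2->8, 3->9; deleted nodes 15; deleted edges (15,5,c); (15,8,c); (15,9,c); added nodes 17, 18, 19, 20, 21, 22, 23; added edges (20,5,c); (20,17,c); (20,19,c); (21,8,c); (21,17,c); (21,18,c); (22,9,c); (22,18,c); (22,19,c); (23,17,c); (23,18,c); (23,19,c); result: nodes: 1:vx, 2:vx, 5:vx, 8:vx, 9:vx, 11:vx, 14:vx, 16:tri, 17:vx, 18:vx, 19:vx, 20:tri, 21:tri, 22:tri, 23:tri edges: (16,1,c); (16,5,ck); (16,9,c); (16,14,c); (20,5,c); (20,17,c); (20,19,c); (21,8,c); (21,17,c); (21,18,c); (22,9,c); (22,18,c); (22,19,c); (23,17,c); (23,18,c); (23,19,c)
step 2: rule r1; match: 0->20, 1->5, 2->17, 3->19; deleted nodes 20; deleted edges (20,5,c); (20,17,c); (20,19,c); added nodes 24, 25, 26, 27, 28, 29, 30; added edges (27,5,c); (27,24,c); (27,26,c); (28,17,c); (28,24,c); (28,25,c); (29,19,c); (29,25,c); (29,26,c); (30,24,c); (30,25,c); (30,26,c); result: nodes: 1:vx, 2:vx, 5:vx, 8:vx, 9:vx, 11:vx, 14:vx, 16:tri, 17:vx, 18:vx, 19:vx, 21:tri, 22:tri, 23:tri, 24:vx, 25:vx, 26:vx, 27:tri, 28:tri, 29:tri, 30:tri edges: (16,1,c); (16,5,ck); (16,9,c); (16,14,c); (21,8,c); (21,17,c); (21,18,c); (22,9,c); (22,18,c); (22,19,c); (23,17,c); (23,18,c); (23,19,c); (27,5,c); (27,24,c); (27,26,c); (28,17,c); (28,24,c); (28,25,c); (29,19,c); (29,25,c); (29,26,c); (30,24,c); (30,25,c); (30,26,c)
final:
nodes: 1:vx, 2:vx, 5:vx, 8:vx, 9:vx, 11:vx, 14:vx, 16:tri, 17:vx, 18:vx, 19:vx, 21:tri, 22:tri, 23:tri, 24:vx, 25:vx, 26:vx, 27:tri, 28:tri, 29:tri, 30:tri
edges: (16,1,c); (16,5,ck); (16,9,c); (16,14,c); (21,8,c); (21,17,c); (21,18,c); (22,9,c); (22,18,c); (22,19,c); (23,17,c); (23,18,c); (23,19,c); (27,5,c); (27,24,c); (27,26,c); (28,17,c); (28,24,c); (28,25,c); (29,19,c); (29,25,c); (29,26,c); (30,24,c); (30,25,c); (30,26,c)


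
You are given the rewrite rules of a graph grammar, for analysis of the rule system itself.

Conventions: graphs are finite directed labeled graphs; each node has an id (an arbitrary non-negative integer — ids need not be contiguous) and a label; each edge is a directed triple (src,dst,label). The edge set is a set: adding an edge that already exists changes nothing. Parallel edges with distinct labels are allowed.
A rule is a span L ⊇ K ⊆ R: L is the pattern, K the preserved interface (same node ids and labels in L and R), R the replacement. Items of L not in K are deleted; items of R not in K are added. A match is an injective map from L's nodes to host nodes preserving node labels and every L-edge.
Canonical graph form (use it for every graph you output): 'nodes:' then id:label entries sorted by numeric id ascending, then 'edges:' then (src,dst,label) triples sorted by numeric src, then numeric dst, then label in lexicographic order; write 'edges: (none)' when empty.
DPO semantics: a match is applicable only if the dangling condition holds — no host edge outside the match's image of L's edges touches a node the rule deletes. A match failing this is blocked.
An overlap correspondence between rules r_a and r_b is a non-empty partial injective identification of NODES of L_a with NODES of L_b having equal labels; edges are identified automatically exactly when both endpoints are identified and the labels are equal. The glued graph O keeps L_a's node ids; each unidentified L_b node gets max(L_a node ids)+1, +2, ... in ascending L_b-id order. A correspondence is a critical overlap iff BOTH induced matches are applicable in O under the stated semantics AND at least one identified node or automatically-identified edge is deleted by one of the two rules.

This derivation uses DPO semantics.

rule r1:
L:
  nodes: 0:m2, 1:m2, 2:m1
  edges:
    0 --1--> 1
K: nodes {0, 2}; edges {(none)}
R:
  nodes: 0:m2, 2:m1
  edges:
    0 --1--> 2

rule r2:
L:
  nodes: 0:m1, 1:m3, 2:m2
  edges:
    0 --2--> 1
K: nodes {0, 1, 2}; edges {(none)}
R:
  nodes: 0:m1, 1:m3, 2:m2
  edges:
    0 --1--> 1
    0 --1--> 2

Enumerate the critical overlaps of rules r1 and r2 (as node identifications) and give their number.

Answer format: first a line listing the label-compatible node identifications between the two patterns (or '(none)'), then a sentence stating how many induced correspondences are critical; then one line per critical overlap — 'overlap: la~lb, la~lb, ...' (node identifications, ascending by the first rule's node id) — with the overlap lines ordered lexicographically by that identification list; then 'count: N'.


label-compatible node identifications between L(r1) and L(r2): 0~2, 1~2, 2~0
2 of the induced correspondences are critical overlaps of r1 and r2.
overlap: 1~2
overlap: 1~2, 2~0
count: 2


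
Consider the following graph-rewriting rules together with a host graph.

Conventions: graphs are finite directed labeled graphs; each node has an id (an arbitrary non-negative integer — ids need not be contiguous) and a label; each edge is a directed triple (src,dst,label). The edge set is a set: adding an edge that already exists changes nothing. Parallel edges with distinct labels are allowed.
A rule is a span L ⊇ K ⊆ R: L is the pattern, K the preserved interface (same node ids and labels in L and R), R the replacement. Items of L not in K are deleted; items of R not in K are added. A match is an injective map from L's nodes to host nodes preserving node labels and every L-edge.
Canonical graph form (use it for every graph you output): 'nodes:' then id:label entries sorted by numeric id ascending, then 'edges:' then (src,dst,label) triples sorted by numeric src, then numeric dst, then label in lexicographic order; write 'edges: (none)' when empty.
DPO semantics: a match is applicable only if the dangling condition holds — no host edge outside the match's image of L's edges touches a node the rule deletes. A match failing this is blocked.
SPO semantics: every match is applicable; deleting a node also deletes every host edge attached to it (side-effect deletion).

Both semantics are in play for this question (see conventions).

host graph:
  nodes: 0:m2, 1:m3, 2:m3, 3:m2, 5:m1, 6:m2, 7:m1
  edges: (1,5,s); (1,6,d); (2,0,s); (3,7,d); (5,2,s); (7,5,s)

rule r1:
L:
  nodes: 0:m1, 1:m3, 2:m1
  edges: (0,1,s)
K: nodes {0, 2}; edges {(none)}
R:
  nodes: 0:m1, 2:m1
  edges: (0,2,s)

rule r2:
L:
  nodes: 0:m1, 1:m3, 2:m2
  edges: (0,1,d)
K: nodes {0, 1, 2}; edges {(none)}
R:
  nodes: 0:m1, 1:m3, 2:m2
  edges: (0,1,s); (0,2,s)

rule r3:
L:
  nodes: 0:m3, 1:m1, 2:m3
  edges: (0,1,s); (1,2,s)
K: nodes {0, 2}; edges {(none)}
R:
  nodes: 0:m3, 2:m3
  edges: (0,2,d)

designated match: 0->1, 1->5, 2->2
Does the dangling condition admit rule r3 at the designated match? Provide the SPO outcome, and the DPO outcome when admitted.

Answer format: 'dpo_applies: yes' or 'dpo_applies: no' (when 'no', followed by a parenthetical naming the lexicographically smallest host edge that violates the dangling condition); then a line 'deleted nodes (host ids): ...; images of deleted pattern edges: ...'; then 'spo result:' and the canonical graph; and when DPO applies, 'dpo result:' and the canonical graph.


dpo_applies: no
(the rule deletes node 5, which keeps host edge (7,5,s) outside the match image — the dangling condition fails, DPO blocks; SPO proceeds and side-deletes such edges)
deleted nodes (host ids): 5; images of deleted pattern edges: (1,5,s); (5,2,s)
spo result:
nodes: 0:m2, 1:m3, 2:m3, 3:m2, 6:m2, 7:m1
edges: (1,2,d); (1,6,d); (2,0,s); (3,7,d)


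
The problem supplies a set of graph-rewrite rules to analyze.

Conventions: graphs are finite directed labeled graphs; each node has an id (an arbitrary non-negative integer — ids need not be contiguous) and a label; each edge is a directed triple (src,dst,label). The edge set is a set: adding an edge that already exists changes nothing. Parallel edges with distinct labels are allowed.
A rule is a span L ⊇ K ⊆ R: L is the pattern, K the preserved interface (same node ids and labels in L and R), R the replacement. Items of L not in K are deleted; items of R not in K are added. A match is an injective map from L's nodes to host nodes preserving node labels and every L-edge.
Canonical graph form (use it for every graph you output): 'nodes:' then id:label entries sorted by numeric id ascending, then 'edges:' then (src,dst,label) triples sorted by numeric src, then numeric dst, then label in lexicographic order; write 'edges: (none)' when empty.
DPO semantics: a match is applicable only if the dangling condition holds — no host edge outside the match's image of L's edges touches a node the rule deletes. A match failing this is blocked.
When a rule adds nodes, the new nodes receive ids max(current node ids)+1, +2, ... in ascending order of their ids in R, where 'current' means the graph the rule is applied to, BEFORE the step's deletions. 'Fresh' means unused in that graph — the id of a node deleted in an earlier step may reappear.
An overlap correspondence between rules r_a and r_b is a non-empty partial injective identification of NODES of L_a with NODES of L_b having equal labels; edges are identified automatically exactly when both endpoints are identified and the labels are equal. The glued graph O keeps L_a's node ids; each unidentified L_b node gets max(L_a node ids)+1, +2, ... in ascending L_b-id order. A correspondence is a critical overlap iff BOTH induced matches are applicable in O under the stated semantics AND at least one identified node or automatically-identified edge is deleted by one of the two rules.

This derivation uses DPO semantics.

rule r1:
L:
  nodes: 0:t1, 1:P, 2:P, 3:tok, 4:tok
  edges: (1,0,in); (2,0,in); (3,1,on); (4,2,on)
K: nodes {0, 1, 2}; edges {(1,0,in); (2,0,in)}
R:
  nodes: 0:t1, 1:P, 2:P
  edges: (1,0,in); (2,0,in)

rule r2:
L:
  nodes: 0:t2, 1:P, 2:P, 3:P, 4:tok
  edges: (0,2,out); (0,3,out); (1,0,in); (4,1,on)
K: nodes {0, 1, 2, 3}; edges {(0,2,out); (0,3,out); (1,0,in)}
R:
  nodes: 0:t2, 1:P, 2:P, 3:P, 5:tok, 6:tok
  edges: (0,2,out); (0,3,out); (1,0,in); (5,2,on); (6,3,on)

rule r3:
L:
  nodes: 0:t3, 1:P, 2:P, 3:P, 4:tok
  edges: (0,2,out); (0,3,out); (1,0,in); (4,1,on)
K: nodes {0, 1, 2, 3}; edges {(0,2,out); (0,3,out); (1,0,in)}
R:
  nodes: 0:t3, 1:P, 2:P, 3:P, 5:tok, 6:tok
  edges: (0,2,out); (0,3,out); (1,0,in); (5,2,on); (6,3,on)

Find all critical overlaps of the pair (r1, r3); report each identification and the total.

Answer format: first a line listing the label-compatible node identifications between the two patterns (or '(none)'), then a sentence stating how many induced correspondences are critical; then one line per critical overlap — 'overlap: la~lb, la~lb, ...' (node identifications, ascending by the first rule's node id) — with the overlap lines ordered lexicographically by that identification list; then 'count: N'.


label-compatible node identifications between L(r1) and L(r3): 1~1, 1~2, 1~3, 2~1, 2~2, 2~3, 3~4, 4~4
6 of the induced correspondences are critical overlaps of r1 and r3.
overlap: 1~1, 2~2, 3~4
overlap: 1~1, 2~3, 3~4
overlap: 1~1, 3~4
overlap: 1~2, 2~1, 4~4
overlap: 1~3, 2~1, 4~4
overlap: 2~1, 4~4
count: 6
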